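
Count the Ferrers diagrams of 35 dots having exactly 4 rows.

321

Systematic enumeration (by largest part, then next-largest, …) yields 321.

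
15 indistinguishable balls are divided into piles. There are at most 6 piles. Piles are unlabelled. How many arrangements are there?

Enumerating by decreasing first part gives 110 partitions in all.

110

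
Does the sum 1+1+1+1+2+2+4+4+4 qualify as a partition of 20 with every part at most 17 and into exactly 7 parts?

The parts sum to 20, and the condition 'there are exactly 7 summands' is violated.

No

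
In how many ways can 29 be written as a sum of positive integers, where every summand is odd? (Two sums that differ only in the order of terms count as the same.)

256

Enumerating by decreasing first part gives 256 partitions in all.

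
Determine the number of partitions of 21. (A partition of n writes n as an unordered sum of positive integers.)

792

Enumerating by decreasing first part gives 792 partitions in all.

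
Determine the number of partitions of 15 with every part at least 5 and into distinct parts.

4

They are:
15
10,5
9,6
8,7
Counting gives 4.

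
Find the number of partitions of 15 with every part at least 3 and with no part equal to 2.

17

Listing the qualifying partitions of 15:
15
3+12
4+11
5+10
6+9
3+3+9
7+8
3+4+8
3+5+7
4+4+7
3+6+6
4+5+6
3+3+3+6
5+5+5
3+3+4+5
3+4+4+4
3+3+3+3+3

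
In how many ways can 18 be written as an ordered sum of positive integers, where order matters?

131072

There are 17 gaps and each independently is a cut or not, giving 2^17 = 131072.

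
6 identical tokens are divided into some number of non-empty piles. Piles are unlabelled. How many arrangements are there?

11

Listing the qualifying partitions of 6:
6
5+1
4+2
4+1+1
3+3
3+2+1
3+1+1+1
2+2+2
2+2+1+1
2+1+1+1+1
1+1+1+1+1+1
Counting gives 11.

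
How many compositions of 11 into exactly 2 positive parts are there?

10

Place 1 bars in the 10 internal gaps of a row of 11 dots: C(10,1) = 10.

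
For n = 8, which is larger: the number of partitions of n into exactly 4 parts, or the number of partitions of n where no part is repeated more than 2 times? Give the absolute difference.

Partitions of 8 into exactly 4 parts: 5.
Partitions of 8 where no part is repeated more than 2 times: 13.
|5 − 13| = 8.

8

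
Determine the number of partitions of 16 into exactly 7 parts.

28

A partial list (first 12 by largest part):
10 + 1 + 1 + 1 + 1 + 1 + 1
9 + 2 + 1 + 1 + 1 + 1 + 1
8 + 3 + 1 + 1 + 1 + 1 + 1
8 + 2 + 2 + 1 + 1 + 1 + 1
7 + 4 + 1 + 1 + 1 + 1 + 1
7 + 3 + 2 + 1 + 1 + 1 + 1
7 + 2 + 2 + 2 + 1 + 1 + 1
6 + 5 + 1 + 1 + 1 + 1 + 1
6 + 4 + 2 + 1 + 1 + 1 + 1
6 + 3 + 3 + 1 + 1 + 1 + 1
6 + 3 + 2 + 2 + 1 + 1 + 1
6 + 2 + 2 + 2 + 2 + 1 + 1
…and 16 more, for 28 total.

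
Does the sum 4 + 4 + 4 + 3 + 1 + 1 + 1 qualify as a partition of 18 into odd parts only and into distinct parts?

The parts sum to 18, and the condition 'every summand is odd' is violated.

No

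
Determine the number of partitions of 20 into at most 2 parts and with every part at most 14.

5

They are:
6,14
7,13
8,12
9,11
10,10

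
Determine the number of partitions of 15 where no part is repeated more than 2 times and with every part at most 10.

60

A partial list (first 12 by largest part):
5,10
1,4,10
2,3,10
1,1,3,10
1,2,2,10
6,9
1,5,9
2,4,9
1,1,4,9
3,3,9
1,2,3,9
1,1,2,2,9
…and 48 more, for 60 total.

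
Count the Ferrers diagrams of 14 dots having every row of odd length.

22

They are:
13,1
11,3
11,1,1,1
9,5
9,3,1,1
9,1,1,1,1,1
7,7
7,5,1,1
7,3,3,1
7,3,1,1,1,1
7,1,1,1,1,1,1,1
5,5,3,1
5,5,1,1,1,1
5,3,3,3
5,3,3,1,1,1
5,3,1,1,1,1,1,1
5,1,1,1,1,1,1,1,1,1
3,3,3,3,1,1
3,3,3,1,1,1,1,1
3,3,1,1,1,1,1,1,1,1
3,1,1,1,1,1,1,1,1,1,1,1
1,1,1,1,1,1,1,1,1,1,1,1,1,1
That's 22 in total.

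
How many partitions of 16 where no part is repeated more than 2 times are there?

89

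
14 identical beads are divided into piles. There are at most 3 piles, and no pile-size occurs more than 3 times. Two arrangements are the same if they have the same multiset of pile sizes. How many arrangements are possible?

24

Enumerating:
14
1,13
2,12
1,1,12
3,11
1,2,11
4,10
1,3,10
2,2,10
5,9
1,4,9
2,3,9
6,8
1,5,8
2,4,8
3,3,8
7,7
1,6,7
2,5,7
3,4,7
2,6,6
3,5,6
4,4,6
4,5,5
That's 24 in total.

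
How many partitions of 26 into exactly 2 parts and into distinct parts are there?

The partitions of 26 that satisfy the conditions:
25 + 1
24 + 2
23 + 3
22 + 4
21 + 5
20 + 6
19 + 7
18 + 8
17 + 9
16 + 10
15 + 11
14 + 12
Counting gives 12.

12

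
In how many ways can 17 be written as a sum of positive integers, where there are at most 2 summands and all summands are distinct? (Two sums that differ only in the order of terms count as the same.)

9

They are:
17
16, 1
15, 2
14, 3
13, 4
12, 5
11, 6
10, 7
9, 8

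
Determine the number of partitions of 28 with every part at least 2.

708

Systematic enumeration (by largest part, then next-largest, …) yields 708.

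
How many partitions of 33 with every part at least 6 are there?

60

A partial list (first 12 by largest part):
33
27, 6
26, 7
25, 8
24, 9
23, 10
22, 11
21, 12
21, 6, 6
20, 13
20, 7, 6
19, 14
…and 48 more, for 60 total.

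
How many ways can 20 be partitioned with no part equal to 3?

330

A full systematic count gives 330.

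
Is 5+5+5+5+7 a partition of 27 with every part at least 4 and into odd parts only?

The parts sum to 27, and the condition 'every summand is at least 4' holds; the condition 'every summand is odd' holds.

Yes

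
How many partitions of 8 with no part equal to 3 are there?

15

Enumerating:
8
7+1
6+2
6+1+1
5+2+1
5+1+1+1
4+4
4+2+2
4+2+1+1
4+1+1+1+1
2+2+2+2
2+2+2+1+1
2+2+1+1+1+1
2+1+1+1+1+1+1
1+1+1+1+1+1+1+1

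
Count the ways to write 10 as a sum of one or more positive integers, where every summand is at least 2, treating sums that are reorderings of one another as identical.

They are:
10
2 + 8
3 + 7
4 + 6
2 + 2 + 6
5 + 5
2 + 3 + 5
2 + 4 + 4
3 + 3 + 4
2 + 2 + 2 + 4
2 + 2 + 3 + 3
2 + 2 + 2 + 2 + 2

12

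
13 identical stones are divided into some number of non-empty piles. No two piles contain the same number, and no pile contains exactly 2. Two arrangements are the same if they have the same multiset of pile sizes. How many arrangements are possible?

11

Enumerating:
13
1 + 12
3 + 10
4 + 9
1 + 3 + 9
5 + 8
1 + 4 + 8
6 + 7
1 + 5 + 7
3 + 4 + 6
1 + 3 + 4 + 5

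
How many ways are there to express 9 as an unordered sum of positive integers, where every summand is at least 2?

The partitions of 9 that satisfy the conditions:
9
7,2
6,3
5,4
5,2,2
4,3,2
3,3,3
3,2,2,2
Counting gives 8.

8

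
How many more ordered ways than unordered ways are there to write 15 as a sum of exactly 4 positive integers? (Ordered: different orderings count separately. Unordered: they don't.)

337

Compositions: C(14,3) = 364.
Unordered (partitions into 4 parts): 27.
Difference: 364 − 27 = 337.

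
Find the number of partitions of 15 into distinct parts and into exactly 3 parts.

Listing the qualifying partitions of 15:
12 + 2 + 1
11 + 3 + 1
10 + 4 + 1
10 + 3 + 2
9 + 5 + 1
9 + 4 + 2
8 + 6 + 1
8 + 5 + 2
8 + 4 + 3
7 + 6 + 2
7 + 5 + 3
6 + 5 + 4
That's 12 in total.

12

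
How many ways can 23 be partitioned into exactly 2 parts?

Listing the qualifying partitions of 23:
22,1
21,2
20,3
19,4
18,5
17,6
16,7
15,8
14,9
13,10
12,11

11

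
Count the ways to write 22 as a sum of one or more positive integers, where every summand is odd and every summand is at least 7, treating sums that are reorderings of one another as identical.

They are:
15 + 7
13 + 9
11 + 11

3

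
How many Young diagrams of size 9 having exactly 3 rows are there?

They are:
7,1,1
6,2,1
5,3,1
5,2,2
4,4,1
4,3,2
3,3,3

7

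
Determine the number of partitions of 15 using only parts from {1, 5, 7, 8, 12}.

11

Listing the qualifying partitions of 15:
12,1,1,1
8,7
8,5,1,1
8,1,1,1,1,1,1,1
7,7,1
7,5,1,1,1
7,1,1,1,1,1,1,1,1
5,5,5
5,5,1,1,1,1,1
5,1,1,1,1,1,1,1,1,1,1
1,1,1,1,1,1,1,1,1,1,1,1,1,1,1
Counting gives 11.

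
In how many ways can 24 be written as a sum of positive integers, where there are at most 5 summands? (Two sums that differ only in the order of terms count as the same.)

333

Direct enumeration gives 333 partitions.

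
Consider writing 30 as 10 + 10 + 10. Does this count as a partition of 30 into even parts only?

Yes

The parts sum to 30, and the condition 'every summand is even' holds.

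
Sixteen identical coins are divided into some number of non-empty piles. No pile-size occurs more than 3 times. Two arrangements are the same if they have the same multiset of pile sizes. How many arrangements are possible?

Direct enumeration gives 132 partitions.

132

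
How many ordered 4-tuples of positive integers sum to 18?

By stars and bars with positive parts, the count is C(17,3) = 680.

680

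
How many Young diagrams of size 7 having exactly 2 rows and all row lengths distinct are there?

They are:
6+1
5+2
4+3
That's 3 in total.

3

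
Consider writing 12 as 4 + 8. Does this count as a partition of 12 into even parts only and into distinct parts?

The parts sum to 12, and the condition 'every summand is even' holds; the condition 'all summands are distinct' holds.

Yes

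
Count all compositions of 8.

128

Each of the 7 gaps between 8 units is either a break or not: 2^7 = 128.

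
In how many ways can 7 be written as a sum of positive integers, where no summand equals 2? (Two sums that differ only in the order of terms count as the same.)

They are:
7
1,6
1,1,5
3,4
1,1,1,4
1,3,3
1,1,1,1,3
1,1,1,1,1,1,1
That's 8 in total.

8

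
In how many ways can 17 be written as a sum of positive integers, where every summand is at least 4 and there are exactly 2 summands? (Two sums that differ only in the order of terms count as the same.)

Listing the qualifying partitions of 17:
13 + 4
12 + 5
11 + 6
10 + 7
9 + 8
Counting gives 5.

5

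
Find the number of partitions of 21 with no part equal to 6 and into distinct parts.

55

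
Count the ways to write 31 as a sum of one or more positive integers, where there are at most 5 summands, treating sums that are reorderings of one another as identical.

748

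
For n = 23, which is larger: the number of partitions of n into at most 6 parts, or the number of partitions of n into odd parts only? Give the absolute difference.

Partitions of 23 into at most 6 parts: 454.
Partitions of 23 into odd parts only: 104.
|454 − 104| = 350.

350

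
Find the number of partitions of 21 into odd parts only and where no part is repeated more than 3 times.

A partial list (first 12 by largest part):
21
19,1,1
17,3,1
15,5,1
15,3,3
15,3,1,1,1
13,7,1
13,5,3
13,5,1,1,1
13,3,3,1,1
11,9,1
11,7,3
…and 20 more, for 32 total.

32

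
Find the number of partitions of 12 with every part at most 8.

70

There are too many to list fully; the first 12 (by largest part) are:
8, 4
8, 3, 1
8, 2, 2
8, 2, 1, 1
8, 1, 1, 1, 1
7, 5
7, 4, 1
7, 3, 2
7, 3, 1, 1
7, 2, 2, 1
7, 2, 1, 1, 1
7, 1, 1, 1, 1, 1
…and 58 more, for 70 total.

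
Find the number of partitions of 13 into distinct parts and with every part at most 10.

They are:
10+3
10+2+1
9+4
9+3+1
8+5
8+4+1
8+3+2
7+6
7+5+1
7+4+2
7+3+2+1
6+5+2
6+4+3
6+4+2+1
5+4+3+1

15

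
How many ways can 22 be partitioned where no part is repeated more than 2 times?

Counting exhaustively, 297 partitions satisfy the conditions.

297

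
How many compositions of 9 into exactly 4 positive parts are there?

56

Equivalently, choose which 3 of the 8 gaps become plus signs: C(8,3) = 56.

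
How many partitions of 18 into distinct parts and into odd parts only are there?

Listing the qualifying partitions of 18:
17 + 1
15 + 3
13 + 5
11 + 7
9 + 5 + 3 + 1

5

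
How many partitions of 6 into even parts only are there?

3

Enumerating:
6
4,2
2,2,2
Counting gives 3.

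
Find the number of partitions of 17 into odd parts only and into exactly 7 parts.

Listing the qualifying partitions of 17:
1,1,1,1,1,1,11
1,1,1,1,1,3,9
1,1,1,1,1,5,7
1,1,1,1,3,3,7
1,1,1,1,3,5,5
1,1,1,3,3,3,5
1,1,3,3,3,3,3

7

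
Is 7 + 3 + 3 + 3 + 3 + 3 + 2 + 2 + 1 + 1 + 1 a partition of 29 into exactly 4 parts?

The parts sum to 29, and the condition 'there are exactly 4 summands' is violated.

No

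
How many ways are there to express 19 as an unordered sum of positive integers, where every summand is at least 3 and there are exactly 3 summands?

They are:
13+3+3
12+4+3
11+5+3
11+4+4
10+6+3
10+5+4
9+7+3
9+6+4
9+5+5
8+8+3
8+7+4
8+6+5
7+7+5
7+6+6

14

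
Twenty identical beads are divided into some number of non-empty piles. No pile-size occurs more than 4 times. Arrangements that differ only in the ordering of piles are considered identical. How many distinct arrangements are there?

409

A full systematic count gives 409.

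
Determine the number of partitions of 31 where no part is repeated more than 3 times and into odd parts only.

A full systematic count gives 112.

112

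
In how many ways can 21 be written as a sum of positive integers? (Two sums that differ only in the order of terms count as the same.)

A full systematic count gives 792.

792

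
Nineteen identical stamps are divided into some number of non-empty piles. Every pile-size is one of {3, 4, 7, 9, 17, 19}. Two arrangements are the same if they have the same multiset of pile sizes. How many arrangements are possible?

They are:
19
9,7,3
9,4,3,3
7,4,4,4
7,3,3,3,3
4,4,4,4,3
4,3,3,3,3,3
Counting gives 7.

7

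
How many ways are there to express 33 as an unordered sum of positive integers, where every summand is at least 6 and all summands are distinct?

34

There are too many to list fully; the first 12 (by largest part) are:
33
6+27
7+26
8+25
9+24
10+23
11+22
12+21
13+20
6+7+20
14+19
6+8+19
…and 22 more, for 34 total.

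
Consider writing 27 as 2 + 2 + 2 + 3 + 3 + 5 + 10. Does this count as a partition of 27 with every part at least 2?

Yes

The parts sum to 27, and the condition 'every summand is at least 2' holds.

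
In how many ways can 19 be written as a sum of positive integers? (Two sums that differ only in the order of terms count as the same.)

490

There are 490 such partitions.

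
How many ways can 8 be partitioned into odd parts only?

6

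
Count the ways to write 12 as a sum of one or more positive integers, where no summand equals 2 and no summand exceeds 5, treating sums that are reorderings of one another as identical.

17

The partitions of 12 that satisfy the conditions:
5, 5, 1, 1
5, 4, 3
5, 4, 1, 1, 1
5, 3, 3, 1
5, 3, 1, 1, 1, 1
5, 1, 1, 1, 1, 1, 1, 1
4, 4, 4
4, 4, 3, 1
4, 4, 1, 1, 1, 1
4, 3, 3, 1, 1
4, 3, 1, 1, 1, 1, 1
4, 1, 1, 1, 1, 1, 1, 1, 1
3, 3, 3, 3
3, 3, 3, 1, 1, 1
3, 3, 1, 1, 1, 1, 1, 1
3, 1, 1, 1, 1, 1, 1, 1, 1, 1
1, 1, 1, 1, 1, 1, 1, 1, 1, 1, 1, 1
That's 17 in total.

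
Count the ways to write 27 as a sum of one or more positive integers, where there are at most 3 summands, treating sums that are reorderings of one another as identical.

75

A full systematic count gives 75.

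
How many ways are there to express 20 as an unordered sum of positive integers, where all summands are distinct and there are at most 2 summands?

The partitions of 20 that satisfy the conditions:
20
19+1
18+2
17+3
16+4
15+5
14+6
13+7
12+8
11+9

10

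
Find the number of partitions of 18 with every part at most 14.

Direct enumeration gives 378 partitions.

378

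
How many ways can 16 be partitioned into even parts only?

22

Enumerating:
16
14 + 2
12 + 4
12 + 2 + 2
10 + 6
10 + 4 + 2
10 + 2 + 2 + 2
8 + 8
8 + 6 + 2
8 + 4 + 4
8 + 4 + 2 + 2
8 + 2 + 2 + 2 + 2
6 + 6 + 4
6 + 6 + 2 + 2
6 + 4 + 4 + 2
6 + 4 + 2 + 2 + 2
6 + 2 + 2 + 2 + 2 + 2
4 + 4 + 4 + 4
4 + 4 + 4 + 2 + 2
4 + 4 + 2 + 2 + 2 + 2
4 + 2 + 2 + 2 + 2 + 2 + 2
2 + 2 + 2 + 2 + 2 + 2 + 2 + 2
Counting gives 22.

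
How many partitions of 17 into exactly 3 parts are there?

Listing the qualifying partitions of 17:
15, 1, 1
14, 2, 1
13, 3, 1
13, 2, 2
12, 4, 1
12, 3, 2
11, 5, 1
11, 4, 2
11, 3, 3
10, 6, 1
10, 5, 2
10, 4, 3
9, 7, 1
9, 6, 2
9, 5, 3
9, 4, 4
8, 8, 1
8, 7, 2
8, 6, 3
8, 5, 4
7, 7, 3
7, 6, 4
7, 5, 5
6, 6, 5
Counting gives 24.

24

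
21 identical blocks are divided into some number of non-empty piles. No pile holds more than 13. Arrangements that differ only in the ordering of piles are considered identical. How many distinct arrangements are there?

747

There are 747 such partitions.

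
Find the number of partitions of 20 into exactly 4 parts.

A partial list (first 12 by largest part):
17, 1, 1, 1
16, 2, 1, 1
15, 3, 1, 1
15, 2, 2, 1
14, 4, 1, 1
14, 3, 2, 1
14, 2, 2, 2
13, 5, 1, 1
13, 4, 2, 1
13, 3, 3, 1
13, 3, 2, 2
12, 6, 1, 1
…and 52 more, for 64 total.

64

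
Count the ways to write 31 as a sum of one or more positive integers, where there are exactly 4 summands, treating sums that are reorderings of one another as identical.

225

Counting exhaustively, 225 partitions satisfy the conditions.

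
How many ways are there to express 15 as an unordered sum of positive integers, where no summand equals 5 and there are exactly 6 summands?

Enumerating:
1, 1, 1, 1, 1, 10
1, 1, 1, 1, 2, 9
1, 1, 1, 1, 3, 8
1, 1, 1, 2, 2, 8
1, 1, 1, 1, 4, 7
1, 1, 1, 2, 3, 7
1, 1, 2, 2, 2, 7
1, 1, 1, 2, 4, 6
1, 1, 1, 3, 3, 6
1, 1, 2, 2, 3, 6
1, 2, 2, 2, 2, 6
1, 1, 1, 4, 4, 4
1, 1, 2, 3, 4, 4
1, 2, 2, 2, 4, 4
1, 1, 3, 3, 3, 4
1, 2, 2, 3, 3, 4
2, 2, 2, 2, 3, 4
1, 2, 3, 3, 3, 3
2, 2, 2, 3, 3, 3
Counting gives 19.

19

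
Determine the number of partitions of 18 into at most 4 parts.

There are 84 such partitions.

84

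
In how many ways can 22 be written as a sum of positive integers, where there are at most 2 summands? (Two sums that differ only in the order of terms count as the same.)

12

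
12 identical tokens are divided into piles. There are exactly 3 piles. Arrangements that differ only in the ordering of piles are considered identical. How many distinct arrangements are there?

12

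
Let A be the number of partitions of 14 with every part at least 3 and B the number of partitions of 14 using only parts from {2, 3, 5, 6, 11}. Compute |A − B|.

Partitions of 14 with every part at least 3: 13.
Partitions of 14 using only parts from {2, 3, 5, 6, 11}: 11.
|13 − 11| = 2.

2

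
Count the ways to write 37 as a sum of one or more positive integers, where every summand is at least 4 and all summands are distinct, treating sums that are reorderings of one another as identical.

Systematic enumeration (by largest part, then next-largest, …) yields 135.

135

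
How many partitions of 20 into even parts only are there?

42

A partial list (first 12 by largest part):
20
18 + 2
16 + 4
16 + 2 + 2
14 + 6
14 + 4 + 2
14 + 2 + 2 + 2
12 + 8
12 + 6 + 2
12 + 4 + 4
12 + 4 + 2 + 2
12 + 2 + 2 + 2 + 2
…and 30 more, for 42 total.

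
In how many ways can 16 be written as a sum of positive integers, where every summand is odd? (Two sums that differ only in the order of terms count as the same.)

A partial list (first 12 by largest part):
1,15
3,13
1,1,1,13
5,11
1,1,3,11
1,1,1,1,1,11
7,9
1,1,5,9
1,3,3,9
1,1,1,1,3,9
1,1,1,1,1,1,1,9
1,1,7,7
…and 20 more, for 32 total.

32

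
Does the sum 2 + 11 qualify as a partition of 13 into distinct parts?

Yes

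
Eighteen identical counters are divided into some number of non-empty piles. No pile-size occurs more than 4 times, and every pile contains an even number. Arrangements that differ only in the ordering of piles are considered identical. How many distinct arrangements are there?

25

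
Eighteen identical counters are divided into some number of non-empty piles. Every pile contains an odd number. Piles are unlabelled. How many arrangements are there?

A partial list (first 12 by largest part):
17, 1
15, 3
15, 1, 1, 1
13, 5
13, 3, 1, 1
13, 1, 1, 1, 1, 1
11, 7
11, 5, 1, 1
11, 3, 3, 1
11, 3, 1, 1, 1, 1
11, 1, 1, 1, 1, 1, 1, 1
9, 9
…and 34 more, for 46 total.

46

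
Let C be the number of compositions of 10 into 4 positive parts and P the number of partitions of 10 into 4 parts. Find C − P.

75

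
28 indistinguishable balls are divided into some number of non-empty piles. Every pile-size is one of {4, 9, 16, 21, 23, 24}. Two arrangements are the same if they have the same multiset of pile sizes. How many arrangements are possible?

3

Listing the qualifying partitions of 28:
24+4
16+4+4+4
4+4+4+4+4+4+4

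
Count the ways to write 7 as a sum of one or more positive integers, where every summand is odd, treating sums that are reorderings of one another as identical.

5

The partitions of 7 that satisfy the conditions:
7
5+1+1
3+3+1
3+1+1+1+1
1+1+1+1+1+1+1
Counting gives 5.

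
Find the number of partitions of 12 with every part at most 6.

58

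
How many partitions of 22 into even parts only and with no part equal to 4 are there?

A partial list (first 12 by largest part):
22
20+2
18+2+2
16+6
16+2+2+2
14+8
14+6+2
14+2+2+2+2
12+10
12+8+2
12+6+2+2
12+2+2+2+2+2
…and 14 more, for 26 total.

26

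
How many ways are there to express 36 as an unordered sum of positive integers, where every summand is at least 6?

There are 96 such partitions.

96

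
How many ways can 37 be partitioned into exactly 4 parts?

Direct enumeration gives 378 partitions.

378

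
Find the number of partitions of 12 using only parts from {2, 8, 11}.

2

The partitions of 12 that satisfy the conditions:
8,2,2
2,2,2,2,2,2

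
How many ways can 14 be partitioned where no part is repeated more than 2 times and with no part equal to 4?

A partial list (first 12 by largest part):
14
13,1
12,2
12,1,1
11,3
11,2,1
10,3,1
10,2,2
10,2,1,1
9,5
9,3,2
9,3,1,1
…and 25 more, for 37 total.

37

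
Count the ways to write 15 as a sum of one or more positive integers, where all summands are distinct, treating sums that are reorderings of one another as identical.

27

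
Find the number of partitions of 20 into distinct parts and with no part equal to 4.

A partial list (first 12 by largest part):
20
19, 1
18, 2
17, 3
17, 2, 1
16, 3, 1
15, 5
15, 3, 2
14, 6
14, 5, 1
14, 3, 2, 1
13, 7
…and 30 more, for 42 total.

42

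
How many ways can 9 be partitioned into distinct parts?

8

They are:
9
8 + 1
7 + 2
6 + 3
6 + 2 + 1
5 + 4
5 + 3 + 1
4 + 3 + 2
Counting gives 8.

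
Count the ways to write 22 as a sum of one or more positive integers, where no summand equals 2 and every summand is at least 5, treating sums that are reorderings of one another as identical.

18

They are:
22
17 + 5
16 + 6
15 + 7
14 + 8
13 + 9
12 + 10
12 + 5 + 5
11 + 11
11 + 6 + 5
10 + 7 + 5
10 + 6 + 6
9 + 8 + 5
9 + 7 + 6
8 + 8 + 6
8 + 7 + 7
7 + 5 + 5 + 5
6 + 6 + 5 + 5
That's 18 in total.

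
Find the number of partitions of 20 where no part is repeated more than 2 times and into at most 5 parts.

Counting exhaustively, 159 partitions satisfy the conditions.

159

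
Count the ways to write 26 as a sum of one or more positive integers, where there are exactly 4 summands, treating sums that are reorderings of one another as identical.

136

Systematic enumeration (by largest part, then next-largest, …) yields 136.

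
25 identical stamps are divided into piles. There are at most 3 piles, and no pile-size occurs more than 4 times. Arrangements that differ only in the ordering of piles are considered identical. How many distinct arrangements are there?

A partial list (first 12 by largest part):
25
24, 1
23, 2
23, 1, 1
22, 3
22, 2, 1
21, 4
21, 3, 1
21, 2, 2
20, 5
20, 4, 1
20, 3, 2
…and 53 more, for 65 total.

65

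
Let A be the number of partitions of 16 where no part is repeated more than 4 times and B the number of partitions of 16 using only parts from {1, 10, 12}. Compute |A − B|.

161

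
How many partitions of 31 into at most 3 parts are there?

Counting exhaustively, 96 partitions satisfy the conditions.

96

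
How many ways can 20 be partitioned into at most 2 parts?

11

Enumerating:
20
19+1
18+2
17+3
16+4
15+5
14+6
13+7
12+8
11+9
10+10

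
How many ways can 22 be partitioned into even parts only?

There are too many to list fully; the first 12 (by largest part) are:
22
2 + 20
4 + 18
2 + 2 + 18
6 + 16
2 + 4 + 16
2 + 2 + 2 + 16
8 + 14
2 + 6 + 14
4 + 4 + 14
2 + 2 + 4 + 14
2 + 2 + 2 + 2 + 14
…and 44 more, for 56 total.

56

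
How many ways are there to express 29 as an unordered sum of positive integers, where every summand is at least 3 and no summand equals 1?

Counting exhaustively, 273 partitions satisfy the conditions.

273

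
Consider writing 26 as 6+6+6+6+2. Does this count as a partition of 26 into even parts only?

Yes

The parts sum to 26, and the condition 'every summand is even' holds.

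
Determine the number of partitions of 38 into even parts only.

490

Enumerating by decreasing first part gives 490 partitions in all.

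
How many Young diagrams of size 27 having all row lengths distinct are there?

192

Direct enumeration gives 192 partitions.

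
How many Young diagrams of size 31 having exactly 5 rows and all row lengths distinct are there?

Enumerating by decreasing first part gives 101 partitions in all.

101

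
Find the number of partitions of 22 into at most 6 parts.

391

Systematic enumeration (by largest part, then next-largest, …) yields 391.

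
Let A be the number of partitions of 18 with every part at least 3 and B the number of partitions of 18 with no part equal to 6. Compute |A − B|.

Partitions of 18 with every part at least 3: 33.
Partitions of 18 with no part equal to 6: 308.
|33 − 308| = 275.

275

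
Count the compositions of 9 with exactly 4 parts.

A composition of 9 into 4 positive parts is chosen by placing 3 dividers among the 8 gaps between 9 units: C(8,3) = 56.

56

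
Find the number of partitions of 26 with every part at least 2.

478

Enumerating by decreasing first part gives 478 partitions in all.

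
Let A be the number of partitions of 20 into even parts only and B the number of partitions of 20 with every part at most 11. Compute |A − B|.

518

Partitions of 20 into even parts only: 42.
Partitions of 20 with every part at most 11: 560.
|42 − 560| = 518.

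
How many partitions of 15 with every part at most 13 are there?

There are 174 such partitions.

174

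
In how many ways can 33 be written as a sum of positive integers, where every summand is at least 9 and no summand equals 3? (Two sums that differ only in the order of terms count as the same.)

The partitions of 33 that satisfy the conditions:
33
9,24
10,23
11,22
12,21
13,20
14,19
15,18
16,17
9,9,15
9,10,14
9,11,13
10,10,13
9,12,12
10,11,12
11,11,11
Counting gives 16.

16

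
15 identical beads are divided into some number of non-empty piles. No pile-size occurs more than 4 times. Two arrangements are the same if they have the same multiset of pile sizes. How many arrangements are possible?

Counting exhaustively, 127 partitions satisfy the conditions.

127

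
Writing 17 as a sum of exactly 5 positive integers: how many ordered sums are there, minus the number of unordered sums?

1773

Ordered (compositions into 5 parts): C(16,4) = 1820.
Unordered (partitions into 5 parts): 47.
Difference: 1820 − 47 = 1773.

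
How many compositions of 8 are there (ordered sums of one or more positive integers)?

Each of the 7 gaps between 8 units is either a break or not: 2^7 = 128.

128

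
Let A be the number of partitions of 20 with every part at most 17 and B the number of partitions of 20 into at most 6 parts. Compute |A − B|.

Partitions of 20 with every part at most 17: 623.
Partitions of 20 into at most 6 parts: 282.
|623 − 282| = 341.

341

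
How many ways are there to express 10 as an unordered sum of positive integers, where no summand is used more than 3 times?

29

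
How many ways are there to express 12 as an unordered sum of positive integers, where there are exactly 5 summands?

13

Enumerating:
1,1,1,1,8
1,1,1,2,7
1,1,1,3,6
1,1,2,2,6
1,1,1,4,5
1,1,2,3,5
1,2,2,2,5
1,1,2,4,4
1,1,3,3,4
1,2,2,3,4
2,2,2,2,4
1,2,3,3,3
2,2,2,3,3
Counting gives 13.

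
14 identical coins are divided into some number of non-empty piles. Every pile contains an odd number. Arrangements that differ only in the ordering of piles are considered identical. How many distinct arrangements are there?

22

The partitions of 14 that satisfy the conditions:
13 + 1
11 + 3
11 + 1 + 1 + 1
9 + 5
9 + 3 + 1 + 1
9 + 1 + 1 + 1 + 1 + 1
7 + 7
7 + 5 + 1 + 1
7 + 3 + 3 + 1
7 + 3 + 1 + 1 + 1 + 1
7 + 1 + 1 + 1 + 1 + 1 + 1 + 1
5 + 5 + 3 + 1
5 + 5 + 1 + 1 + 1 + 1
5 + 3 + 3 + 3
5 + 3 + 3 + 1 + 1 + 1
5 + 3 + 1 + 1 + 1 + 1 + 1 + 1
5 + 1 + 1 + 1 + 1 + 1 + 1 + 1 + 1 + 1
3 + 3 + 3 + 3 + 1 + 1
3 + 3 + 3 + 1 + 1 + 1 + 1 + 1
3 + 3 + 1 + 1 + 1 + 1 + 1 + 1 + 1 + 1
3 + 1 + 1 + 1 + 1 + 1 + 1 + 1 + 1 + 1 + 1 + 1
1 + 1 + 1 + 1 + 1 + 1 + 1 + 1 + 1 + 1 + 1 + 1 + 1 + 1
That's 22 in total.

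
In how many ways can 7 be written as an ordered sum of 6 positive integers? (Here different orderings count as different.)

6

By stars and bars with positive parts, the count is C(6,5) = 6.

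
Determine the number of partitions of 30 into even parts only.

Direct enumeration gives 176 partitions.

176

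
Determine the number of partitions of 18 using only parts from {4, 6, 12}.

Enumerating:
6 + 12
6 + 6 + 6
4 + 4 + 4 + 6

3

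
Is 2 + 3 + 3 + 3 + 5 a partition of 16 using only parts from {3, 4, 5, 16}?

No

The parts sum to 16, and the condition 'each summand belongs to {3, 4, 5, 16}' is violated.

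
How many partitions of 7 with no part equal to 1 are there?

Enumerating:
7
5 + 2
4 + 3
3 + 2 + 2
That's 4 in total.

4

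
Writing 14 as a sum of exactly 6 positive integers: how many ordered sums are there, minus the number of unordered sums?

Ordered (compositions into 6 parts): C(13,5) = 1287.
Unordered (partitions into 6 parts): 20.
Difference: 1287 − 20 = 1267.

1267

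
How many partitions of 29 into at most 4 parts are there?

270

There are 270 such partitions.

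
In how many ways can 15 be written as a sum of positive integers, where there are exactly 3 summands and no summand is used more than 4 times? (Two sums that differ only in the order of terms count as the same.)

Listing the qualifying partitions of 15:
13 + 1 + 1
12 + 2 + 1
11 + 3 + 1
11 + 2 + 2
10 + 4 + 1
10 + 3 + 2
9 + 5 + 1
9 + 4 + 2
9 + 3 + 3
8 + 6 + 1
8 + 5 + 2
8 + 4 + 3
7 + 7 + 1
7 + 6 + 2
7 + 5 + 3
7 + 4 + 4
6 + 6 + 3
6 + 5 + 4
5 + 5 + 5

19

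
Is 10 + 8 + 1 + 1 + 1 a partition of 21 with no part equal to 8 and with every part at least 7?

The parts sum to 21, and the condition 'no summand equals 8' is violated.

No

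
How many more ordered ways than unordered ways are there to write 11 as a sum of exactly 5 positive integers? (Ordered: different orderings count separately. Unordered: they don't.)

200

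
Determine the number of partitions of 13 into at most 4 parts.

A partial list (first 12 by largest part):
13
1, 12
2, 11
1, 1, 11
3, 10
1, 2, 10
1, 1, 1, 10
4, 9
1, 3, 9
2, 2, 9
1, 1, 2, 9
5, 8
…and 27 more, for 39 total.

39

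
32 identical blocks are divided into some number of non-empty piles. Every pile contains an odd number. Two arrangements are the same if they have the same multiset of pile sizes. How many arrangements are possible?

Counting exhaustively, 390 partitions satisfy the conditions.

390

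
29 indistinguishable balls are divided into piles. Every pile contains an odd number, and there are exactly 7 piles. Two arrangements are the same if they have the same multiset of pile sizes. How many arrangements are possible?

49

A partial list (first 12 by largest part):
23, 1, 1, 1, 1, 1, 1
21, 3, 1, 1, 1, 1, 1
19, 5, 1, 1, 1, 1, 1
19, 3, 3, 1, 1, 1, 1
17, 7, 1, 1, 1, 1, 1
17, 5, 3, 1, 1, 1, 1
17, 3, 3, 3, 1, 1, 1
15, 9, 1, 1, 1, 1, 1
15, 7, 3, 1, 1, 1, 1
15, 5, 5, 1, 1, 1, 1
15, 5, 3, 3, 1, 1, 1
15, 3, 3, 3, 3, 1, 1
…and 37 more, for 49 total.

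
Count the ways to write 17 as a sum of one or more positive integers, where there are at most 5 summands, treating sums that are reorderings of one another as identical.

Direct enumeration gives 119 partitions.

119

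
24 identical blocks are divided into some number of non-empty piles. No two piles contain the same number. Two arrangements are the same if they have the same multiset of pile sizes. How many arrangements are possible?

122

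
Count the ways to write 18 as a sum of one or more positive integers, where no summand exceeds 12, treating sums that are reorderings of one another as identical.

There are 366 such partitions.

366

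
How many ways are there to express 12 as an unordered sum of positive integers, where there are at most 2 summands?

7

Listing the qualifying partitions of 12:
12
11, 1
10, 2
9, 3
8, 4
7, 5
6, 6
Counting gives 7.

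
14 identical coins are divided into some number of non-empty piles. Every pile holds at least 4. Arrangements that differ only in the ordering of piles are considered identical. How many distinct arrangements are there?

7

The partitions of 14 that satisfy the conditions:
14
4,10
5,9
6,8
7,7
4,4,6
4,5,5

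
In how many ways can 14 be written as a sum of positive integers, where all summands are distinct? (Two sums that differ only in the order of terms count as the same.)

Listing the qualifying partitions of 14:
14
13,1
12,2
11,3
11,2,1
10,4
10,3,1
9,5
9,4,1
9,3,2
8,6
8,5,1
8,4,2
8,3,2,1
7,6,1
7,5,2
7,4,3
7,4,2,1
6,5,3
6,5,2,1
6,4,3,1
5,4,3,2

22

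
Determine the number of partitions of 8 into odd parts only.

6

Listing the qualifying partitions of 8:
7,1
5,3
5,1,1,1
3,3,1,1
3,1,1,1,1,1
1,1,1,1,1,1,1,1
That's 6 in total.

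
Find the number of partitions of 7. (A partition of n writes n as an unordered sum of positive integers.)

15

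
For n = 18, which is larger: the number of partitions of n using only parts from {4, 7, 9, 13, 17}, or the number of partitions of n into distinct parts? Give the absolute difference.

Partitions of 18 using only parts from {4, 7, 9, 13, 17}: 2.
Partitions of 18 into distinct parts: 46.
|2 − 46| = 44.

44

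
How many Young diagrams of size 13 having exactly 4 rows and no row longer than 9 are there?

17

The partitions of 13 that satisfy the conditions:
9, 2, 1, 1
8, 3, 1, 1
8, 2, 2, 1
7, 4, 1, 1
7, 3, 2, 1
7, 2, 2, 2
6, 5, 1, 1
6, 4, 2, 1
6, 3, 3, 1
6, 3, 2, 2
5, 5, 2, 1
5, 4, 3, 1
5, 4, 2, 2
5, 3, 3, 2
4, 4, 4, 1
4, 4, 3, 2
4, 3, 3, 3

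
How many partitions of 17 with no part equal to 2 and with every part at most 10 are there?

A full systematic count gives 103.

103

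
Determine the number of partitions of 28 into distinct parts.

222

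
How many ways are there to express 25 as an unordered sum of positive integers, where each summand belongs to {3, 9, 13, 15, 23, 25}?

Enumerating:
25
13,9,3
13,3,3,3,3
That's 3 in total.

3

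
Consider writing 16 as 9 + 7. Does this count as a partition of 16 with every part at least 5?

Yes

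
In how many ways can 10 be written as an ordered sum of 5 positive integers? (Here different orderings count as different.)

Equivalently, choose which 4 of the 9 gaps become plus signs: C(9,4) = 126.

126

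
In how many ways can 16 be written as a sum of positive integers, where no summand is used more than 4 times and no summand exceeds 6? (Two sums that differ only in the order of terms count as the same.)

81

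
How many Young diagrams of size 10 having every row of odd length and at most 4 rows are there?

6

Listing the qualifying partitions of 10:
9,1
7,3
7,1,1,1
5,5
5,3,1,1
3,3,3,1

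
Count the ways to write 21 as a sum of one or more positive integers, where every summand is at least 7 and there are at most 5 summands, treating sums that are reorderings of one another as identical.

6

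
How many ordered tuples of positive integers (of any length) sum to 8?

128

Each of the 7 gaps between 8 units is either a break or not: 2^7 = 128.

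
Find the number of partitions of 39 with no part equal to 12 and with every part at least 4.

Direct enumeration gives 502 partitions.

502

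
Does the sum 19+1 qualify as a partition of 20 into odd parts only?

Yes

The parts sum to 20, and the condition 'every summand is odd' holds.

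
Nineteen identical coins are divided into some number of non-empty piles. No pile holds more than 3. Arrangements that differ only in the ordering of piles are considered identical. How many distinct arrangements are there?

40

There are too many to list fully; the first 12 (by largest part) are:
1 + 3 + 3 + 3 + 3 + 3 + 3
2 + 2 + 3 + 3 + 3 + 3 + 3
1 + 1 + 2 + 3 + 3 + 3 + 3 + 3
1 + 1 + 1 + 1 + 3 + 3 + 3 + 3 + 3
1 + 2 + 2 + 2 + 3 + 3 + 3 + 3
1 + 1 + 1 + 2 + 2 + 3 + 3 + 3 + 3
1 + 1 + 1 + 1 + 1 + 2 + 3 + 3 + 3 + 3
1 + 1 + 1 + 1 + 1 + 1 + 1 + 3 + 3 + 3 + 3
2 + 2 + 2 + 2 + 2 + 3 + 3 + 3
1 + 1 + 2 + 2 + 2 + 2 + 3 + 3 + 3
1 + 1 + 1 + 1 + 2 + 2 + 2 + 3 + 3 + 3
1 + 1 + 1 + 1 + 1 + 1 + 2 + 2 + 3 + 3 + 3
…and 28 more, for 40 total.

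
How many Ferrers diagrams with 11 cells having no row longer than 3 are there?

16

Listing the qualifying partitions of 11:
3 + 3 + 3 + 2
3 + 3 + 3 + 1 + 1
3 + 3 + 2 + 2 + 1
3 + 3 + 2 + 1 + 1 + 1
3 + 3 + 1 + 1 + 1 + 1 + 1
3 + 2 + 2 + 2 + 2
3 + 2 + 2 + 2 + 1 + 1
3 + 2 + 2 + 1 + 1 + 1 + 1
3 + 2 + 1 + 1 + 1 + 1 + 1 + 1
3 + 1 + 1 + 1 + 1 + 1 + 1 + 1 + 1
2 + 2 + 2 + 2 + 2 + 1
2 + 2 + 2 + 2 + 1 + 1 + 1
2 + 2 + 2 + 1 + 1 + 1 + 1 + 1
2 + 2 + 1 + 1 + 1 + 1 + 1 + 1 + 1
2 + 1 + 1 + 1 + 1 + 1 + 1 + 1 + 1 + 1
1 + 1 + 1 + 1 + 1 + 1 + 1 + 1 + 1 + 1 + 1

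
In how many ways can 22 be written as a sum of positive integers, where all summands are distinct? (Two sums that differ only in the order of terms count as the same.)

89

A full systematic count gives 89.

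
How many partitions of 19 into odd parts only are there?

54

There are too many to list fully; the first 12 (by largest part) are:
19
17, 1, 1
15, 3, 1
15, 1, 1, 1, 1
13, 5, 1
13, 3, 3
13, 3, 1, 1, 1
13, 1, 1, 1, 1, 1, 1
11, 7, 1
11, 5, 3
11, 5, 1, 1, 1
11, 3, 3, 1, 1
…and 42 more, for 54 total.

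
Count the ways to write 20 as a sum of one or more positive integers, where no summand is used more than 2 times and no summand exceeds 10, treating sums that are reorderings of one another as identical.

142

Direct enumeration gives 142 partitions.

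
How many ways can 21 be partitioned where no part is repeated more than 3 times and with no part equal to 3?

200

A full systematic count gives 200.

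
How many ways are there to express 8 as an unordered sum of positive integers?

22

Enumerating:
8
7, 1
6, 2
6, 1, 1
5, 3
5, 2, 1
5, 1, 1, 1
4, 4
4, 3, 1
4, 2, 2
4, 2, 1, 1
4, 1, 1, 1, 1
3, 3, 2
3, 3, 1, 1
3, 2, 2, 1
3, 2, 1, 1, 1
3, 1, 1, 1, 1, 1
2, 2, 2, 2
2, 2, 2, 1, 1
2, 2, 1, 1, 1, 1
2, 1, 1, 1, 1, 1, 1
1, 1, 1, 1, 1, 1, 1, 1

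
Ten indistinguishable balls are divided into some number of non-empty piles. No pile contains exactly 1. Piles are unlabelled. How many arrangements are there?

12

Listing the qualifying partitions of 10:
10
2, 8
3, 7
4, 6
2, 2, 6
5, 5
2, 3, 5
2, 4, 4
3, 3, 4
2, 2, 2, 4
2, 2, 3, 3
2, 2, 2, 2, 2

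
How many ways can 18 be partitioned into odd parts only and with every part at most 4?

7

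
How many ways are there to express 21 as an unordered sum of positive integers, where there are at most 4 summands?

Direct enumeration gives 120 partitions.

120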